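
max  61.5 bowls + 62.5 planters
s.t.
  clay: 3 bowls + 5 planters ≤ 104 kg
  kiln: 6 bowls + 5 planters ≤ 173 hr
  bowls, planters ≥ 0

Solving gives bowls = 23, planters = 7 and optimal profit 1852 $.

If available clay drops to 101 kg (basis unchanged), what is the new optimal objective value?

Both clay and kiln are binding at x*.
Dual feasibility on the basic columns requires 3·y_clay + 6·y_kiln = 61.5, 5·y_clay + 5·y_kiln = 62.5.
Solving: y_clay = 4.5, y_kiln = 8.
Δz = y_clay·Δb = 4.5 × (-3) = -13.5, so new z* = 1852 − 13.5 = 1838.5.

1838.5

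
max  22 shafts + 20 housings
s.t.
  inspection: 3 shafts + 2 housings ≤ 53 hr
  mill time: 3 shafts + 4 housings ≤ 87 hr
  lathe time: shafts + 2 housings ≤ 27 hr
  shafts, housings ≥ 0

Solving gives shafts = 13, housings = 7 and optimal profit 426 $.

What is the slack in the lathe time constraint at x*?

lathe time used = 1·13 + 2·7 = 27; slack = 27 − 27 = 0.

0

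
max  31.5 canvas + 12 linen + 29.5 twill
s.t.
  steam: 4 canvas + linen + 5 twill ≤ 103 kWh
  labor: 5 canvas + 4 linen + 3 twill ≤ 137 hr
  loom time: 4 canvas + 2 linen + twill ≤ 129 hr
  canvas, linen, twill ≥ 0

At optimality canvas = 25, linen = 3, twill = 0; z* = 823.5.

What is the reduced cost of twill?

Binding: steam and labor. Non-binding: loom time (23 unused).
Since loom time is not tight, its dual is 0.
Dual feasibility on the basic columns requires 4·y_steam + 5·y_labor = 31.5, 1·y_steam + 4·y_labor = 12.
This yields shadow prices y_steam = 6, y_labor = 1.5.
Reduced cost of twill: c₃ − yᵀa₃ = 29.5 − (6·5 + 1.5·3) = 29.5 − 34.5 = -5.

-5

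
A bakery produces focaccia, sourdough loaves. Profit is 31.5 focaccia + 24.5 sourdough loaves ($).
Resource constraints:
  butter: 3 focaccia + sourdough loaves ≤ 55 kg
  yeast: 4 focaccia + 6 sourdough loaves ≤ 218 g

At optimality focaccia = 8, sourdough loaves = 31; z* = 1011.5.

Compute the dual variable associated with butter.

Check each constraint at x*: butter 55/55 (tight); yeast 218/218 (tight).
Dual feasibility on the basic columns requires 3·y_butter + 4·y_yeast = 31.5, 1·y_butter + 6·y_yeast = 24.5.
This yields shadow prices y_butter = 6.5, y_yeast = 3.
Shadow price of butter = 6.5.

6.5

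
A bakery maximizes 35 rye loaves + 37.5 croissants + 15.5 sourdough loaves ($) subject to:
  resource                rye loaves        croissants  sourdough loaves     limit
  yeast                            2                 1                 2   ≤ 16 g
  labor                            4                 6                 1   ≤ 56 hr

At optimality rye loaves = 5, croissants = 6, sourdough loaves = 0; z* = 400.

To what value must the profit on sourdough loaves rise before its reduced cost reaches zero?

Both yeast and labor are binding at x*.
The binding rows give the dual system: 2·y_yeast + 4·y_labor = 35 and 1·y_yeast + 6·y_labor = 37.5.
This yields shadow prices y_yeast = 7.5, y_labor = 5.
sourdough loaves enters the basis when its profit ≥ yᵀa₃ = 7.5·2 + 5·1 = 20.

20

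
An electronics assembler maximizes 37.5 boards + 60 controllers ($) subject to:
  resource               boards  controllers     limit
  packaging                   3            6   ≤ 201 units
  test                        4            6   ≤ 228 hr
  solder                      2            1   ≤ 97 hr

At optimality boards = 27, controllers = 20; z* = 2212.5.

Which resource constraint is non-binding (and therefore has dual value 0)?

packaging: 201/201 (binding)
test: 228/228 (binding)
solder: 74/97 (slack 23)
By complementary slackness, a constraint with positive slack has shadow price 0 → solder.

solder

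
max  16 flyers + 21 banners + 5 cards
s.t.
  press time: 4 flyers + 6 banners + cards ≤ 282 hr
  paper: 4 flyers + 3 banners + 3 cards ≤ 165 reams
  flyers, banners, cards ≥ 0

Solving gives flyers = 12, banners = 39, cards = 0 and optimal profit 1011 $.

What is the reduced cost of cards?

Both press time and paper are binding at x*.
Dual feasibility on the basic columns requires 4·y_press time + 4·y_paper = 16, 6·y_press time + 3·y_paper = 21.
This yields shadow prices y_press time = 3, y_paper = 1.
Reduced cost of cards: c₃ − yᵀa₃ = 5 − (3·1 + 1·3) = 5 − 6 = -1.

-1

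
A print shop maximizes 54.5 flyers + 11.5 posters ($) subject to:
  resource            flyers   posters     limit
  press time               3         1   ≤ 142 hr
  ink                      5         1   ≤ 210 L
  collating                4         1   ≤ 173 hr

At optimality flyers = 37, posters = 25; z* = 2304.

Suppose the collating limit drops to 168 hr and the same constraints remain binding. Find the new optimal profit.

Binding: ink and collating. Non-binding: press time (6 unused).
Since press time is not tight, its dual is 0.
From A_Bᵀ y = c: 5·y_ink + 4·y_collating = 54.5; 1·y_ink + 1·y_collating = 11.5.
This yields shadow prices y_ink = 8.5, y_collating = 3.
Δz = y_collating·Δb = 3 × (-5) = -15, so new z* = 2304 − 15 = 2289.

2289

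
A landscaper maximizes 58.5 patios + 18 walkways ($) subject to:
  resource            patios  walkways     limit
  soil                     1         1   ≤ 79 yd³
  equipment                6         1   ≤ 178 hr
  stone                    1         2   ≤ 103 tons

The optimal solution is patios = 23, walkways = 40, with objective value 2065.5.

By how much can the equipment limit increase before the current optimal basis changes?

Binding constraints: equipment, stone. The basis is B = [[6,1],[1,2]] with det 11.
Per unit increase in equipment, x* moves by d = (0.1818, -0.0909).
The basis stays optimal until soil becomes binding; allowable increase = 176 hr.

176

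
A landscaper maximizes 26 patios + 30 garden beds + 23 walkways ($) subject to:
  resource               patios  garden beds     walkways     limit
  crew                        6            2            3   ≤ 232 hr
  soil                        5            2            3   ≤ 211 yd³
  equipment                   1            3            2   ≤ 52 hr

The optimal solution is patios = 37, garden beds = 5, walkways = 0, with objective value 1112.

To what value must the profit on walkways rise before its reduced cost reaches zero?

Binding: crew and equipment. Non-binding: soil (16 unused).
Slack constraints have shadow price 0 (complementary slackness).
The binding rows give the dual system: 6·y_crew + 1·y_equipment = 26 and 2·y_crew + 3·y_equipment = 30.
→ y_crew = 3 and y_equipment = 8.
walkways enters the basis when its profit ≥ yᵀa₃ = 3·3 + 8·2 = 25.

25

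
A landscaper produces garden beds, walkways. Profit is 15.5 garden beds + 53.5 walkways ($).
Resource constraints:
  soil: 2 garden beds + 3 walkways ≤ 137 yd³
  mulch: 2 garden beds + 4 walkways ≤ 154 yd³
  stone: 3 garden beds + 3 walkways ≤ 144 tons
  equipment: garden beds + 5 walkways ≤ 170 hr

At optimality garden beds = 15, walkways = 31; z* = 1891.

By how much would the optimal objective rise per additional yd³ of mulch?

4

Check each constraint at x*: soil 123/137 (slack 14); mulch 154/154 (tight); stone 138/144 (slack 6); equipment 170/170 (tight).
Slack constraints have shadow price 0 (complementary slackness).
The binding rows give the dual system: 2·y_mulch + 1·y_equipment = 15.5 and 4·y_mulch + 5·y_equipment = 53.5.
This yields shadow prices y_mulch = 4, y_equipment = 7.5.
Shadow price of mulch = 4.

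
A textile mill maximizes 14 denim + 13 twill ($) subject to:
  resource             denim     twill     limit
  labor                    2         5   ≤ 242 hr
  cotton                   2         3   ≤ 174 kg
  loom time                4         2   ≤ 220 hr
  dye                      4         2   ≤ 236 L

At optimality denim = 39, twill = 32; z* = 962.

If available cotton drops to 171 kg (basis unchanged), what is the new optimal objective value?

953

Check each constraint at x*: labor 238/242 (slack 4); cotton 174/174 (tight); loom time 220/220 (tight); dye 220/236 (slack 16).
By complementary slackness, y = 0 for the non-binding constraints.
Dual feasibility on the basic columns requires 2·y_cotton + 4·y_loom time = 14, 3·y_cotton + 2·y_loom time = 13.
Solving: y_cotton = 3, y_loom time = 2.
Δz = y_cotton·Δb = 3 × (-3) = -9, so new z* = 962 − 9 = 953.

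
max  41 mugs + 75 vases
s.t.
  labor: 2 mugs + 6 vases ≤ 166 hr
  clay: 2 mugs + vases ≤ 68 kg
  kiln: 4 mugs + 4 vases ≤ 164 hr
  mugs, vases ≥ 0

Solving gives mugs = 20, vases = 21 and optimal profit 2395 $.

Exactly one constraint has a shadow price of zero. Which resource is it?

clay

labor: 166/166 (binding)
clay: 61/68 (slack 7)
kiln: 164/164 (binding)
By complementary slackness, a constraint with positive slack has shadow price 0 → clay.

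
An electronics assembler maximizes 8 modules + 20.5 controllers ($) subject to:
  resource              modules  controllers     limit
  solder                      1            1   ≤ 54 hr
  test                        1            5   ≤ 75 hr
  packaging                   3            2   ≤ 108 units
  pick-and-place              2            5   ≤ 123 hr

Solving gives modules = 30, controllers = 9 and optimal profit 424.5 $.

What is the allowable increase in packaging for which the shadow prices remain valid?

Binding constraints: test, packaging. The basis is B = [[1,5],[3,2]] with det -13.
Per unit increase in packaging, x* moves by d = (0.3846, -0.0769).
The basis stays optimal until pick-and-place becomes binding; allowable increase = 46.8 units.

46.8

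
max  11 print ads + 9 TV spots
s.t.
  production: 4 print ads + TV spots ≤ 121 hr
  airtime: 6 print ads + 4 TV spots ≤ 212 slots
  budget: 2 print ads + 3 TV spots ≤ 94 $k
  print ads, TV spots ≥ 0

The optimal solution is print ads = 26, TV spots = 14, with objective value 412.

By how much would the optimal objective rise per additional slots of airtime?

1.5

Check each constraint at x*: production 118/121 (slack 3); airtime 212/212 (tight); budget 94/94 (tight).
Since production is not tight, its dual is 0.
The binding rows give the dual system: 6·y_airtime + 2·y_budget = 11 and 4·y_airtime + 3·y_budget = 9.
This yields shadow prices y_airtime = 1.5, y_budget = 1.
Shadow price of airtime = 1.5.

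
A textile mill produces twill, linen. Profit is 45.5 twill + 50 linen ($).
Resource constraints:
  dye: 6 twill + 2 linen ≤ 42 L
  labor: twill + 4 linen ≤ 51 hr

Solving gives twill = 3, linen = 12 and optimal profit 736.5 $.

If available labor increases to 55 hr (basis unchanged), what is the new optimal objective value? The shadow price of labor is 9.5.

774.5

Δb = 4, so new z* = 736.5 + (9.5)·(4) = 736.5 + 38 = 774.5.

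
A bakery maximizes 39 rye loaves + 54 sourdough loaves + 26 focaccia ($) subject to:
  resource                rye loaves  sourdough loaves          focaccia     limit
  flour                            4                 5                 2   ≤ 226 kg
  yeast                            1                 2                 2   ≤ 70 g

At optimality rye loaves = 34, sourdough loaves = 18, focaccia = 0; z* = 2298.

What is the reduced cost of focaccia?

At the optimum: flour uses 226 of 226 (binding); yeast uses 70 of 70 (binding).
From A_Bᵀ y = c: 4·y_flour + 1·y_yeast = 39; 5·y_flour + 2·y_yeast = 54.
→ y_flour = 8 and y_yeast = 7.
Reduced cost of focaccia: c₃ − yᵀa₃ = 26 − (8·2 + 7·2) = 26 − 30 = -4.

-4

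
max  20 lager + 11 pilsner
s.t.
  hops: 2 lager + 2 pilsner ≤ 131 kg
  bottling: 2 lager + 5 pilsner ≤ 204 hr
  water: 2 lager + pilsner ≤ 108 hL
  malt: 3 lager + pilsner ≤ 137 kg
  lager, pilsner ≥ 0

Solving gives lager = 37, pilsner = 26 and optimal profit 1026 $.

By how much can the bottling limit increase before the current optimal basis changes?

16.25

Binding constraints: bottling, malt. The basis is B = [[2,5],[3,1]] with det -13.
Per unit increase in bottling, x* moves by d = (-0.0769, 0.2308).
The basis stays optimal until hops becomes binding; allowable increase = 16.25 hr.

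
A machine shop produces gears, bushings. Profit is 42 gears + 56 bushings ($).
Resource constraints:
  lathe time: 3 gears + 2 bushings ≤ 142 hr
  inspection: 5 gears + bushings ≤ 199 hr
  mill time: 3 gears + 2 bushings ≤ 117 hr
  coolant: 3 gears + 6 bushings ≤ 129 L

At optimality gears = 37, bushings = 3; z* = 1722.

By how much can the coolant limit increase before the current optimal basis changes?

222

Binding constraints: mill time, coolant. The basis is B = [[3,2],[3,6]] with det 12.
Per unit increase in coolant, x* moves by d = (-0.1667, 0.25).
The basis stays optimal until gears reaches 0; allowable increase = 222 L.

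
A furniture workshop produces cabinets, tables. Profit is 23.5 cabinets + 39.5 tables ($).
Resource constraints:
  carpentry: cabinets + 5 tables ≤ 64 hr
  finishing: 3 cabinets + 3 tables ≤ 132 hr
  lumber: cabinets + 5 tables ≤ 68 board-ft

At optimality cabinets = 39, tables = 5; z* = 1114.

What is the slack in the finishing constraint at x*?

0

finishing used = 3·39 + 3·5 = 132; slack = 132 − 132 = 0.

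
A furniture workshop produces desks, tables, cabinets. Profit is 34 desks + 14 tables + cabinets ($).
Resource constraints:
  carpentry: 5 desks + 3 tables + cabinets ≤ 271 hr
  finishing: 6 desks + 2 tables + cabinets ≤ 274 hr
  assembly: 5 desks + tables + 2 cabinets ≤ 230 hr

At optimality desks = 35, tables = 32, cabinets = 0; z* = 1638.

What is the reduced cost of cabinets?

Binding: carpentry and finishing. Non-binding: assembly (23 unused).
By complementary slackness, y = 0 for the non-binding constraint.
The binding rows give the dual system: 5·y_carpentry + 6·y_finishing = 34 and 3·y_carpentry + 2·y_finishing = 14.
Solving: y_carpentry = 2, y_finishing = 4.
Reduced cost of cabinets: c₃ − yᵀa₃ = 1 − (2·1 + 4·1) = 1 − 6 = -5.

-5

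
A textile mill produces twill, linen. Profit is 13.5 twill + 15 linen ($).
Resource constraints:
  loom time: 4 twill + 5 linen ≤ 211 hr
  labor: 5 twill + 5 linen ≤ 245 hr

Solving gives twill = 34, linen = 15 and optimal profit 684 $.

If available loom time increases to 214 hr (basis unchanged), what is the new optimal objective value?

688.5

At the optimum: loom time uses 211 of 211 (binding); labor uses 245 of 245 (binding).
Dual feasibility on the basic columns requires 4·y_loom time + 5·y_labor = 13.5, 5·y_loom time + 5·y_labor = 15.
This yields shadow prices y_loom time = 1.5, y_labor = 1.5.
Δz = y_loom time·Δb = 1.5 × (3) = 4.5, so new z* = 684 + 4.5 = 688.5.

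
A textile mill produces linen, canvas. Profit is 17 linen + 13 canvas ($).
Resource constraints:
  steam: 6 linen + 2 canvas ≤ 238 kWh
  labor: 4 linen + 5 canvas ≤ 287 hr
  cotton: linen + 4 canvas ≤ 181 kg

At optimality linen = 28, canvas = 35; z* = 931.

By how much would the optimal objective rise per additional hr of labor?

Binding: steam and labor. Non-binding: cotton (13 unused).
By complementary slackness, y = 0 for the non-binding constraint.
From A_Bᵀ y = c: 6·y_steam + 4·y_labor = 17; 2·y_steam + 5·y_labor = 13.
This yields shadow prices y_steam = 1.5, y_labor = 2.
Shadow price of labor = 2.

2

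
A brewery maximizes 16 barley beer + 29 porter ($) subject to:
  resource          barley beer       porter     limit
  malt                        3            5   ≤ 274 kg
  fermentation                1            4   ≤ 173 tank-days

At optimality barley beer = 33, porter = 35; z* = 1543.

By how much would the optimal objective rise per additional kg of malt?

5

At the optimum: malt uses 274 of 274 (binding); fermentation uses 173 of 173 (binding).
Dual feasibility on the basic columns requires 3·y_malt + 1·y_fermentation = 16, 5·y_malt + 4·y_fermentation = 29.
→ y_malt = 5 and y_fermentation = 1.
Shadow price of malt = 5.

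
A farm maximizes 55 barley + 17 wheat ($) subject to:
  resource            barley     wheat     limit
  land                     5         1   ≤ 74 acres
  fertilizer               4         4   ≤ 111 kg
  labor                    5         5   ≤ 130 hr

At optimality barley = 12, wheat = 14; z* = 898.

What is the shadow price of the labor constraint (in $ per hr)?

1.5

Binding: land and labor. Non-binding: fertilizer (7 unused).
By complementary slackness, y = 0 for the non-binding constraint.
The binding rows give the dual system: 5·y_land + 5·y_labor = 55 and 1·y_land + 5·y_labor = 17.
This yields shadow prices y_land = 9.5, y_labor = 1.5.
Shadow price of labor = 1.5.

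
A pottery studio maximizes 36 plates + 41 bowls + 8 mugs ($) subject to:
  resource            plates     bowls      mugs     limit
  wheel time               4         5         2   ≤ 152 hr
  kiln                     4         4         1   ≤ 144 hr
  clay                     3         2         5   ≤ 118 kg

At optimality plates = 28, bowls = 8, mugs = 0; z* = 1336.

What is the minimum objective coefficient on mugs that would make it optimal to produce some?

Binding: wheel time and kiln. Non-binding: clay (18 unused).
Slack constraints have shadow price 0 (complementary slackness).
Dual feasibility on the basic columns requires 4·y_wheel time + 4·y_kiln = 36, 5·y_wheel time + 4·y_kiln = 41.
Solving: y_wheel time = 5, y_kiln = 4.
mugs enters the basis when its profit ≥ yᵀa₃ = 5·2 + 4·1 = 14.

14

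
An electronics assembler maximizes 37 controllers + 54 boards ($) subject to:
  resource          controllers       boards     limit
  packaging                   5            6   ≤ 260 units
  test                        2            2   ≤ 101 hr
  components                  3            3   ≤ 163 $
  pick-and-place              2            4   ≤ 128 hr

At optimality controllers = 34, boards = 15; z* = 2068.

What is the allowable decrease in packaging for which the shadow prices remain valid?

68

Binding constraints: packaging, pick-and-place. The basis is B = [[5,6],[2,4]] with det 8.
Per unit decrease in packaging, x* moves by d = (-0.5, 0.25).
The basis stays optimal until controllers reaches 0; allowable decrease = 68 units.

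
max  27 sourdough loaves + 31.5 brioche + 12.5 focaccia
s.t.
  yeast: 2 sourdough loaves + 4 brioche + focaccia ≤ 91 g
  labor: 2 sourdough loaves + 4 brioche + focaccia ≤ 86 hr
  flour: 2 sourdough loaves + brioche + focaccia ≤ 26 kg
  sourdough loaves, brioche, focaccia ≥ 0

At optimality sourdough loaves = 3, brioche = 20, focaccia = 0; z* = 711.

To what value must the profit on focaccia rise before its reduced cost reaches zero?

At the optimum: yeast uses 86 of 91 (slack = 5); labor uses 86 of 86 (binding); flour uses 26 of 26 (binding).
By complementary slackness, y = 0 for the non-binding constraint.
Dual feasibility on the basic columns requires 2·y_labor + 2·y_flour = 27, 4·y_labor + 1·y_flour = 31.5.
→ y_labor = 6 and y_flour = 7.5.
focaccia enters the basis when its profit ≥ yᵀa₃ = 6·1 + 7.5·1 = 13.5.

13.5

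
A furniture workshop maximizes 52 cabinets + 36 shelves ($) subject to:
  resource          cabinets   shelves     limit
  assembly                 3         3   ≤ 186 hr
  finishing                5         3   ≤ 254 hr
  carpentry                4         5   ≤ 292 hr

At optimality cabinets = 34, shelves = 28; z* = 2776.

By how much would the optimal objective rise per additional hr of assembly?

At the optimum: assembly uses 186 of 186 (binding); finishing uses 254 of 254 (binding); carpentry uses 276 of 292 (slack = 16).
By complementary slackness, y = 0 for the non-binding constraint.
Dual feasibility on the basic columns requires 3·y_assembly + 5·y_finishing = 52, 3·y_assembly + 3·y_finishing = 36.
Solving: y_assembly = 4, y_finishing = 8.
Shadow price of assembly = 4.

4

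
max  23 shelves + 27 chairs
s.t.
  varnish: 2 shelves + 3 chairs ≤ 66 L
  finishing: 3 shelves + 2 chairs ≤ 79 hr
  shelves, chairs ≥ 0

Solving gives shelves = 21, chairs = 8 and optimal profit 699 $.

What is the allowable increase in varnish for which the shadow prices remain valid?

52.5

Binding constraints: varnish, finishing. The basis is B = [[2,3],[3,2]] with det -5.
Per unit increase in varnish, x* moves by d = (-0.4, 0.6).
The basis stays optimal until shelves reaches 0; allowable increase = 52.5 L.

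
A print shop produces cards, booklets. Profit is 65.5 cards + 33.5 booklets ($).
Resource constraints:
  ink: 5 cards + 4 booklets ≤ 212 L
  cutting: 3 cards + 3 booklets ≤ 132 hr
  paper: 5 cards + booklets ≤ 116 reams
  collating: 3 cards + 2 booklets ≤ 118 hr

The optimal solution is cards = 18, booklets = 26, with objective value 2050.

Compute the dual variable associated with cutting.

8.5

Check each constraint at x*: ink 194/212 (slack 18); cutting 132/132 (tight); paper 116/116 (tight); collating 106/118 (slack 12).
By complementary slackness, y = 0 for the non-binding constraints.
From A_Bᵀ y = c: 3·y_cutting + 5·y_paper = 65.5; 3·y_cutting + 1·y_paper = 33.5.
This yields shadow prices y_cutting = 8.5, y_paper = 8.
Shadow price of cutting = 8.5.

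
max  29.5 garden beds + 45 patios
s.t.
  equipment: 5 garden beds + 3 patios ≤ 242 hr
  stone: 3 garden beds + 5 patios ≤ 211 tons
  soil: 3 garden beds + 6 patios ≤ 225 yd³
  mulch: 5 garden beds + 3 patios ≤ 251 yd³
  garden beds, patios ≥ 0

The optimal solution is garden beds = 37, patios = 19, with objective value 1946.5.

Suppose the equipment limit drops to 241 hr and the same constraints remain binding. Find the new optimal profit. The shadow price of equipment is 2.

Δb = -1, so new z* = 1946.5 + (2)·(-1) = 1946.5 − 2 = 1944.5.

1944.5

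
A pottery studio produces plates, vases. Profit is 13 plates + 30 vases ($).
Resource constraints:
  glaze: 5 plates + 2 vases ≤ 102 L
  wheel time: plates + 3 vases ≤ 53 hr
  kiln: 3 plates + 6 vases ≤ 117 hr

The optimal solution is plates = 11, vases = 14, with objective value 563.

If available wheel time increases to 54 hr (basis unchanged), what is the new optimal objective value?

Check each constraint at x*: glaze 83/102 (slack 19); wheel time 53/53 (tight); kiln 117/117 (tight).
Since glaze is not tight, its dual is 0.
From A_Bᵀ y = c: 1·y_wheel time + 3·y_kiln = 13; 3·y_wheel time + 6·y_kiln = 30.
This yields shadow prices y_wheel time = 4, y_kiln = 3.
Δz = y_wheel time·Δb = 4 × (1) = 4, so new z* = 563 + 4 = 567.

567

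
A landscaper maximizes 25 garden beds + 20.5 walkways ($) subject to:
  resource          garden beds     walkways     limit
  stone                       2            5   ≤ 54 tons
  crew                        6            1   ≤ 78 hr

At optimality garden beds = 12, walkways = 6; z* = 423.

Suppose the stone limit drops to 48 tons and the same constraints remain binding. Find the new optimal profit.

Check each constraint at x*: stone 54/54 (tight); crew 78/78 (tight).
The binding rows give the dual system: 2·y_stone + 6·y_crew = 25 and 5·y_stone + 1·y_crew = 20.5.
This yields shadow prices y_stone = 3.5, y_crew = 3.
Δz = y_stone·Δb = 3.5 × (-6) = -21, so new z* = 423 − 21 = 402.

402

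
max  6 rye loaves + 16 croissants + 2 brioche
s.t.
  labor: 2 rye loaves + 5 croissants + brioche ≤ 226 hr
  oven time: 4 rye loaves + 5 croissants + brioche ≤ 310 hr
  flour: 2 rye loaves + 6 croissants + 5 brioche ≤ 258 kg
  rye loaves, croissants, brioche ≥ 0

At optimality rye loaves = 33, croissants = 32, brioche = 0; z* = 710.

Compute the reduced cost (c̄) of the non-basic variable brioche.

-5

Binding: labor and flour. Non-binding: oven time (18 unused).
Slack constraints have shadow price 0 (complementary slackness).
From A_Bᵀ y = c: 2·y_labor + 2·y_flour = 6; 5·y_labor + 6·y_flour = 16.
Solving: y_labor = 2, y_flour = 1.
Reduced cost of brioche: c₃ − yᵀa₃ = 2 − (2·1 + 1·5) = 2 − 7 = -5.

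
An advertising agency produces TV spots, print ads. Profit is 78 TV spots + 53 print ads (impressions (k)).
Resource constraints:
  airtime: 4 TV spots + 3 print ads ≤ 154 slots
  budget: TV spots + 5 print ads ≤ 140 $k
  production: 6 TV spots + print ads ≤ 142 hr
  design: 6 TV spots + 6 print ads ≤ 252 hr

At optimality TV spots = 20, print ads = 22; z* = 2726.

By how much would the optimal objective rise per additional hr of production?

5

Binding: production and design. Non-binding: airtime (8 unused), budget (10 unused).
By complementary slackness, y = 0 for the non-binding constraints.
Dual feasibility on the basic columns requires 6·y_production + 6·y_design = 78, 1·y_production + 6·y_design = 53.
→ y_production = 5 and y_design = 8.
Shadow price of production = 5.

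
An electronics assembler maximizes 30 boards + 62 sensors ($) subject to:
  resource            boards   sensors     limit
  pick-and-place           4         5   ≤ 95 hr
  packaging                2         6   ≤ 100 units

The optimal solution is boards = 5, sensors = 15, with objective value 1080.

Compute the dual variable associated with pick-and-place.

Both pick-and-place and packaging are binding at x*.
From A_Bᵀ y = c: 4·y_pick-and-place + 2·y_packaging = 30; 5·y_pick-and-place + 6·y_packaging = 62.
→ y_pick-and-place = 4 and y_packaging = 7.
Shadow price of pick-and-place = 4.

4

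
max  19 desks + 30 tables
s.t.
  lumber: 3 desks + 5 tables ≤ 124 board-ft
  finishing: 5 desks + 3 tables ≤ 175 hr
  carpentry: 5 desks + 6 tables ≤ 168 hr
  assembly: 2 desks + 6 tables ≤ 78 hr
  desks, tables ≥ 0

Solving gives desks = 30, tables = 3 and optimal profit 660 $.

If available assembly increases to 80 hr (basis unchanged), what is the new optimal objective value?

664

At the optimum: lumber uses 105 of 124 (slack = 19); finishing uses 159 of 175 (slack = 16); carpentry uses 168 of 168 (binding); assembly uses 78 of 78 (binding).
Since lumber, finishing are not tight, their duals are 0.
From A_Bᵀ y = c: 5·y_carpentry + 2·y_assembly = 19; 6·y_carpentry + 6·y_assembly = 30.
→ y_carpentry = 3 and y_assembly = 2.
Δz = y_assembly·Δb = 2 × (2) = 4, so new z* = 660 + 4 = 664.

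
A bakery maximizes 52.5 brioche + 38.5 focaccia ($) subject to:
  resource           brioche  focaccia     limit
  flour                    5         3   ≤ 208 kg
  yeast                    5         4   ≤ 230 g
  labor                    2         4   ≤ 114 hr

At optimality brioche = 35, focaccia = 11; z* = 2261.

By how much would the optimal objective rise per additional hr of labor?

Check each constraint at x*: flour 208/208 (tight); yeast 219/230 (slack 11); labor 114/114 (tight).
By complementary slackness, y = 0 for the non-binding constraint.
The binding rows give the dual system: 5·y_flour + 2·y_labor = 52.5 and 3·y_flour + 4·y_labor = 38.5.
Solving: y_flour = 9.5, y_labor = 2.5.
Shadow price of labor = 2.5.

2.5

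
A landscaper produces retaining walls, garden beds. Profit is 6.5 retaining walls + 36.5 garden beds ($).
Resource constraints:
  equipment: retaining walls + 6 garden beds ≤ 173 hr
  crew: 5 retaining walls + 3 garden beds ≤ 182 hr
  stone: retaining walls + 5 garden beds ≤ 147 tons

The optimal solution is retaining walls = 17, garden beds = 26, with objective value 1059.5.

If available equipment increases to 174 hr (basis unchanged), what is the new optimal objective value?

Check each constraint at x*: equipment 173/173 (tight); crew 163/182 (slack 19); stone 147/147 (tight).
Since crew is not tight, its dual is 0.
Dual feasibility on the basic columns requires 1·y_equipment + 1·y_stone = 6.5, 6·y_equipment + 5·y_stone = 36.5.
→ y_equipment = 4 and y_stone = 2.5.
Δz = y_equipment·Δb = 4 × (1) = 4, so new z* = 1059.5 + 4 = 1063.5.

1063.5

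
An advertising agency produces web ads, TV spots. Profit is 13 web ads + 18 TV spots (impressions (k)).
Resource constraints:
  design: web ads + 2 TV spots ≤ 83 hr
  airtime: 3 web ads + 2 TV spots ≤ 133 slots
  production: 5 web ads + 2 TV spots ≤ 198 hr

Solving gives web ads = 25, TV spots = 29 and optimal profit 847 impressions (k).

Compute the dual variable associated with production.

0

Binding: design and airtime. Non-binding: production (15 unused).
Since production is not tight, its dual is 0.
The binding rows give the dual system: 1·y_design + 3·y_airtime = 13 and 2·y_design + 2·y_airtime = 18.
Solving: y_design = 7, y_airtime = 2.
Shadow price of production = 0.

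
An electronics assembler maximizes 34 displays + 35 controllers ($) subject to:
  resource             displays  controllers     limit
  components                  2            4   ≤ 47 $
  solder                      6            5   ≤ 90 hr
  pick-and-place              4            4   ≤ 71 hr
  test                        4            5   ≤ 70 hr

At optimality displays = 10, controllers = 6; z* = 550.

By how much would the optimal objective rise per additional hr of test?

Check each constraint at x*: components 44/47 (slack 3); solder 90/90 (tight); pick-and-place 64/71 (slack 7); test 70/70 (tight).
Since components, pick-and-place are not tight, their duals are 0.
Dual feasibility on the basic columns requires 6·y_solder + 4·y_test = 34, 5·y_solder + 5·y_test = 35.
This yields shadow prices y_solder = 3, y_test = 4.
Shadow price of test = 4.

4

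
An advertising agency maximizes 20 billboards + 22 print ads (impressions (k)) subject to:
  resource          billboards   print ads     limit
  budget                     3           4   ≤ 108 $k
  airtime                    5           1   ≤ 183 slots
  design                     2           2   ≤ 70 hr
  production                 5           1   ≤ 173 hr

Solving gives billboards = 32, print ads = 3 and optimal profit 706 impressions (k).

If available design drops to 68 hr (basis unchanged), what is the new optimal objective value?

692

Binding: budget and design. Non-binding: airtime (20 unused), production (10 unused).
Slack constraints have shadow price 0 (complementary slackness).
Dual feasibility on the basic columns requires 3·y_budget + 2·y_design = 20, 4·y_budget + 2·y_design = 22.
This yields shadow prices y_budget = 2, y_design = 7.
Δz = y_design·Δb = 7 × (-2) = -14, so new z* = 706 − 14 = 692.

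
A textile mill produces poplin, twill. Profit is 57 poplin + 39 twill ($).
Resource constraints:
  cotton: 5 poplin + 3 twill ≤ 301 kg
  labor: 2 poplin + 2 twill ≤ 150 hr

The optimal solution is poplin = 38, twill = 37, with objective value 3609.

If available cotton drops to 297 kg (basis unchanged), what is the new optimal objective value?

3573

Both cotton and labor are binding at x*.
From A_Bᵀ y = c: 5·y_cotton + 2·y_labor = 57; 3·y_cotton + 2·y_labor = 39.
→ y_cotton = 9 and y_labor = 6.
Δz = y_cotton·Δb = 9 × (-4) = -36, so new z* = 3609 − 36 = 3573.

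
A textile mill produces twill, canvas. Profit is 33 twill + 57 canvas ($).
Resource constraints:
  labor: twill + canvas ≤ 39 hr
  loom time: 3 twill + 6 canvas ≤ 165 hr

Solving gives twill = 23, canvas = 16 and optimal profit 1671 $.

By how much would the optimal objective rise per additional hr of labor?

9

At the optimum: labor uses 39 of 39 (binding); loom time uses 165 of 165 (binding).
Dual feasibility on the basic columns requires 1·y_labor + 3·y_loom time = 33, 1·y_labor + 6·y_loom time = 57.
Solving: y_labor = 9, y_loom time = 8.
Shadow price of labor = 9.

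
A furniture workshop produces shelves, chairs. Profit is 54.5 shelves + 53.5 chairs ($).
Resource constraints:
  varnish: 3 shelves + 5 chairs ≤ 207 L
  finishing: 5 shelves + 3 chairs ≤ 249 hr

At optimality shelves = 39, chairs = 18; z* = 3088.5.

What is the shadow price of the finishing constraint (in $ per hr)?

Check each constraint at x*: varnish 207/207 (tight); finishing 249/249 (tight).
Dual feasibility on the basic columns requires 3·y_varnish + 5·y_finishing = 54.5, 5·y_varnish + 3·y_finishing = 53.5.
This yields shadow prices y_varnish = 6.5, y_finishing = 7.
Shadow price of finishing = 7.

7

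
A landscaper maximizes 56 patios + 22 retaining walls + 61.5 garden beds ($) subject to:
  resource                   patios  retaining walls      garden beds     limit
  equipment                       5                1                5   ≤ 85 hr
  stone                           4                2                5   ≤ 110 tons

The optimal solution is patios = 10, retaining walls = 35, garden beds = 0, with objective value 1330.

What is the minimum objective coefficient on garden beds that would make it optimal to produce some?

At the optimum: equipment uses 85 of 85 (binding); stone uses 110 of 110 (binding).
From A_Bᵀ y = c: 5·y_equipment + 4·y_stone = 56; 1·y_equipment + 2·y_stone = 22.
→ y_equipment = 4 and y_stone = 9.
garden beds enters the basis when its profit ≥ yᵀa₃ = 4·5 + 9·5 = 65.

65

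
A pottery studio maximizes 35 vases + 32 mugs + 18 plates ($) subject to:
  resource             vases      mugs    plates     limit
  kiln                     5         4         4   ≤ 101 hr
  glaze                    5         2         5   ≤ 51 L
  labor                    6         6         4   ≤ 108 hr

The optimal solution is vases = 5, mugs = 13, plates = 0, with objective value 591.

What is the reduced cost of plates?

-7

At the optimum: kiln uses 77 of 101 (slack = 24); glaze uses 51 of 51 (binding); labor uses 108 of 108 (binding).
Since kiln is not tight, its dual is 0.
The binding rows give the dual system: 5·y_glaze + 6·y_labor = 35 and 2·y_glaze + 6·y_labor = 32.
Solving: y_glaze = 1, y_labor = 5.
Reduced cost of plates: c₃ − yᵀa₃ = 18 − (1·5 + 5·4) = 18 − 25 = -7.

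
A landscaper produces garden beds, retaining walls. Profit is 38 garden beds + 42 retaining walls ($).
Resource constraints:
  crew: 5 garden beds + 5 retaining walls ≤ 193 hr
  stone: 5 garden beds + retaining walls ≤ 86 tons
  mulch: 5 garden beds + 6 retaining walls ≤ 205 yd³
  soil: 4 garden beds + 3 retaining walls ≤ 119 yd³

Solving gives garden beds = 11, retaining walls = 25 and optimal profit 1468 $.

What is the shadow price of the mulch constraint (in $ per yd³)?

6

Check each constraint at x*: crew 180/193 (slack 13); stone 80/86 (slack 6); mulch 205/205 (tight); soil 119/119 (tight).
Since crew, stone are not tight, their duals are 0.
Dual feasibility on the basic columns requires 5·y_mulch + 4·y_soil = 38, 6·y_mulch + 3·y_soil = 42.
This yields shadow prices y_mulch = 6, y_soil = 2.
Shadow price of mulch = 6.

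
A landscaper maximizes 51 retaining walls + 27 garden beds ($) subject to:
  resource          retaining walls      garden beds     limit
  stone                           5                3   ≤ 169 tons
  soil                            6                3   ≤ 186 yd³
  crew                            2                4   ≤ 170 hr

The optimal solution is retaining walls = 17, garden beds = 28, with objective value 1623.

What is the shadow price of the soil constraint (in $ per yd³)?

At the optimum: stone uses 169 of 169 (binding); soil uses 186 of 186 (binding); crew uses 146 of 170 (slack = 24).
By complementary slackness, y = 0 for the non-binding constraint.
The binding rows give the dual system: 5·y_stone + 6·y_soil = 51 and 3·y_stone + 3·y_soil = 27.
→ y_stone = 3 and y_soil = 6.
Shadow price of soil = 6.

6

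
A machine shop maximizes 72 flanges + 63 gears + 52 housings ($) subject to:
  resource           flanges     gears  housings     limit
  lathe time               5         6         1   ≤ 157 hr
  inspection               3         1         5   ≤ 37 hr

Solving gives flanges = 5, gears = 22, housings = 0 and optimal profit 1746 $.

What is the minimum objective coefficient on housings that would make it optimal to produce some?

54

Both lathe time and inspection are binding at x*.
From A_Bᵀ y = c: 5·y_lathe time + 3·y_inspection = 72; 6·y_lathe time + 1·y_inspection = 63.
→ y_lathe time = 9 and y_inspection = 9.
housings enters the basis when its profit ≥ yᵀa₃ = 9·1 + 9·5 = 54.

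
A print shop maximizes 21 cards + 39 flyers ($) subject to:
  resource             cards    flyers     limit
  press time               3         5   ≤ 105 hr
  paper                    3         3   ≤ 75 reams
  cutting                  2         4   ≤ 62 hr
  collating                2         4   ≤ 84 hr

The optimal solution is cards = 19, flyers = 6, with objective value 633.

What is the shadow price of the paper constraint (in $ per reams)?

Check each constraint at x*: press time 87/105 (slack 18); paper 75/75 (tight); cutting 62/62 (tight); collating 62/84 (slack 22).
Since press time, collating are not tight, their duals are 0.
Dual feasibility on the basic columns requires 3·y_paper + 2·y_cutting = 21, 3·y_paper + 4·y_cutting = 39.
Solving: y_paper = 1, y_cutting = 9.
Shadow price of paper = 1.

1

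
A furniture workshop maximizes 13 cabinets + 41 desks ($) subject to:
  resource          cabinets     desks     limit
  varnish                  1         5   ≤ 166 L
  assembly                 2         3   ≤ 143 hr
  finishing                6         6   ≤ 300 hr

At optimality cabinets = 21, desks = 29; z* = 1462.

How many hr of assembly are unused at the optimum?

assembly used = 2·21 + 3·29 = 129; slack = 143 − 129 = 14.

14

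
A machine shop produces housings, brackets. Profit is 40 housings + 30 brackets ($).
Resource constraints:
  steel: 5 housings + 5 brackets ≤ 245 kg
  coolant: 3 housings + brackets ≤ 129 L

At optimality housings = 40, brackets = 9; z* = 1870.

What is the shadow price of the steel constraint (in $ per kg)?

Check each constraint at x*: steel 245/245 (tight); coolant 129/129 (tight).
The binding rows give the dual system: 5·y_steel + 3·y_coolant = 40 and 5·y_steel + 1·y_coolant = 30.
This yields shadow prices y_steel = 5, y_coolant = 5.
Shadow price of steel = 5.

5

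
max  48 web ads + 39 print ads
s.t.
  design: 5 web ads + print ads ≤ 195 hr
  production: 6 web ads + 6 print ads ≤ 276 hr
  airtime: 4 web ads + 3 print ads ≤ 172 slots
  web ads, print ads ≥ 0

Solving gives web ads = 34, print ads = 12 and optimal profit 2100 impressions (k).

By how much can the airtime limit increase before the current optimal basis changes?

Binding constraints: production, airtime. The basis is B = [[6,6],[4,3]] with det -6.
Per unit increase in airtime, x* moves by d = (1, -1).
The basis stays optimal until design becomes binding; allowable increase = 3.25 slots.

3.25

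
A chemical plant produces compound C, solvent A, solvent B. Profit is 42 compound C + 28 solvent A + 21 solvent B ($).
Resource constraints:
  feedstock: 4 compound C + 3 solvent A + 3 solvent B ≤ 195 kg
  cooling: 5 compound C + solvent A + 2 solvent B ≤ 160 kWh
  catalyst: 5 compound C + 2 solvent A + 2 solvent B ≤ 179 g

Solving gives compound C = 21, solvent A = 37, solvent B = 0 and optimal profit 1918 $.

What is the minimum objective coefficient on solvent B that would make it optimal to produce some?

28

Check each constraint at x*: feedstock 195/195 (tight); cooling 142/160 (slack 18); catalyst 179/179 (tight).
By complementary slackness, y = 0 for the non-binding constraint.
The binding rows give the dual system: 4·y_feedstock + 5·y_catalyst = 42 and 3·y_feedstock + 2·y_catalyst = 28.
→ y_feedstock = 8 and y_catalyst = 2.
solvent B enters the basis when its profit ≥ yᵀa₃ = 8·3 + 2·2 = 28.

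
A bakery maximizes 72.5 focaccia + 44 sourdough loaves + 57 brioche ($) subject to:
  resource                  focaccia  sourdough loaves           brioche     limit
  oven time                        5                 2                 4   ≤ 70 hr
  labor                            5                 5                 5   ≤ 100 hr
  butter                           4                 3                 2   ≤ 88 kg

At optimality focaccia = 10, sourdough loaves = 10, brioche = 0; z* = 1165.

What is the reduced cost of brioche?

Binding: oven time and labor. Non-binding: butter (18 unused).
Since butter is not tight, its dual is 0.
Dual feasibility on the basic columns requires 5·y_oven time + 5·y_labor = 72.5, 2·y_oven time + 5·y_labor = 44.
This yields shadow prices y_oven time = 9.5, y_labor = 5.
Reduced cost of brioche: c₃ − yᵀa₃ = 57 − (9.5·4 + 5·5) = 57 − 63 = -6.

-6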